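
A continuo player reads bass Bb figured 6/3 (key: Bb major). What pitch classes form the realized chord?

A third above Bb in this key is D.
A sixth above Bb in this key is G.
Together with the bass Bb, this spells G minor in first inversion.

Bb, D, G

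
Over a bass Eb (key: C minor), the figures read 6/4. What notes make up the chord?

Eb, Ab, C

A fourth above Eb in this key is Ab.
A sixth above Eb in this key is C.
Together with the bass Eb, this spells Ab major in second inversion.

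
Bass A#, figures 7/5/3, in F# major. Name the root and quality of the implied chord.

The figures 7/5/3 indicate a seventh chord in root position.
In root position the bass is the root, so the root is A#.
The chord tones are A#, C#, E#, G#, giving A# minor seventh.

A# minor seventh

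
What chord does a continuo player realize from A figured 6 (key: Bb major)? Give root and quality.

The figures 6 indicate a triad in first inversion.
In first inversion the root lies a sixth above the bass: a sixth above A in Bb major is F.
The chord tones are A, C, F, giving F major.

F major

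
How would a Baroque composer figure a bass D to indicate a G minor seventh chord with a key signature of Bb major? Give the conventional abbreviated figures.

4/3

D is the fifth of G minor seventh, so the chord is in second inversion.
A seventh chord in second inversion is figured 6/4/3, conventionally abbreviated 4/3.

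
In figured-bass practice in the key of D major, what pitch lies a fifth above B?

F#

Counting 4 letter steps above B lands on F; in D major, that letter is F#.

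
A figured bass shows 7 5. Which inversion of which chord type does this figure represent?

7 5 is shorthand for 7/5/3.
Intervals of 7/5/3 above the bass form a seventh chord; the bass is the root, so this is root position.

seventh chord, root position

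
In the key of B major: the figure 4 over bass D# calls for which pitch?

Counting 3 letter steps above D# lands on G; in B major, that letter is G#.

G#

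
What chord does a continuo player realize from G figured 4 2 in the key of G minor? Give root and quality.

The figures 4 2 indicate a seventh chord in third inversion.
In third inversion the root lies a second above the bass: a second above G in G minor is A.
The chord tones are G, A, C, Eb, giving A half-diminished seventh.

A half-diminished seventh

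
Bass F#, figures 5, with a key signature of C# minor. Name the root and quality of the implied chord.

The figures 5 indicate a triad in root position.
In root position the bass is the root, so the root is F#.
The chord tones are F#, A, C#, giving F# minor.

F# minor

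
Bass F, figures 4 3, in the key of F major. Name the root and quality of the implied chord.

The figures 4 3 indicate a seventh chord in second inversion.
In second inversion the root lies a fourth above the bass: a fourth above F in F major is Bb.
The chord tones are F, A, Bb, D, giving Bb major seventh.

Bb major seventh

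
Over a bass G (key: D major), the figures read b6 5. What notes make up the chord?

The written figures b6 5 are shorthand for 6/5/3: the 3 is implied.
A third above G in this key is B.
A fifth above G in this key is D.
A sixth above G in this key is E, lowered to Eb by the flat.
Together with the bass G, this spells Eb augmented major seventh in first inversion.

G, B, D, Eb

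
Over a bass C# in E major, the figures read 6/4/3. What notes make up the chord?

C#, E, F#, A

A third above C# in this key is E.
A fourth above C# in this key is F#.
A sixth above C# in this key is A.
Together with the bass C#, this spells F# minor seventh in second inversion.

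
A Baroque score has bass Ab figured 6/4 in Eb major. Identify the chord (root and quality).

The figures 6/4 indicate a triad in second inversion.
In second inversion the root lies a fourth above the bass: a fourth above Ab in Eb major is D.
The chord tones are Ab, D, F, giving D diminished.

D diminished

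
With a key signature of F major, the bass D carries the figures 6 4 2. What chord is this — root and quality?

The figures 6 4 2 indicate a seventh chord in third inversion.
In third inversion the root lies a second above the bass: a second above D in F major is E.
The chord tones are D, E, G, Bb, giving E half-diminished seventh.

E half-diminished seventh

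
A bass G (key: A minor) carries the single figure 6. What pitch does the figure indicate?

E

Counting 5 letter steps above G lands on E; in A minor, that letter is E.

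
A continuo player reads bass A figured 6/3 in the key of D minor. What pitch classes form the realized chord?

A, C, F

A third above A in this key is C.
A sixth above A in this key is F.
Together with the bass A, this spells F major in first inversion.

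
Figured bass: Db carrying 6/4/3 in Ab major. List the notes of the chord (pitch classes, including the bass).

Db, F, G, Bb

A third above Db in this key is F.
A fourth above Db in this key is G.
A sixth above Db in this key is Bb.
Together with the bass Db, this spells G half-diminished seventh in second inversion.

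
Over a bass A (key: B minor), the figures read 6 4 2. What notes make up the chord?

A second above A in this key is B.
A fourth above A in this key is D.
A sixth above A in this key is F#.
Together with the bass A, this spells B minor seventh in third inversion.

A, B, D, F#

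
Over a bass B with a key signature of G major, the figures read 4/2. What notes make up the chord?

The written figures 4/2 are shorthand for 6/4/2: the 6 is implied.
A second above B in this key is C.
A fourth above B in this key is E.
A sixth above B in this key is G.
Together with the bass B, this spells C major seventh in third inversion.

B, C, E, G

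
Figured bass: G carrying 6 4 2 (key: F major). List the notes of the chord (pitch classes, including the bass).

G, A, C, E

A second above G in this key is A.
A fourth above G in this key is C.
A sixth above G in this key is E.
Together with the bass G, this spells A minor seventh in third inversion.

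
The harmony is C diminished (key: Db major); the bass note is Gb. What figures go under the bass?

6/4

Gb is the fifth of C diminished, so the chord is in second inversion.
A triad in second inversion is figured 6/4, conventionally abbreviated 6/4.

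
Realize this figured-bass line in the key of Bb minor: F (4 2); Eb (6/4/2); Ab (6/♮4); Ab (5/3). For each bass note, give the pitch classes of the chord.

F (6/4/2): F, Gb, Bb, Db.
Eb (6/4/2): Eb, F, Ab, C.
Ab (6/♮4): Ab, D, F.
Ab (5/3): Ab, C, Eb.

F, Gb, Bb, Db | Eb, F, Ab, C | Ab, D, F | Ab, C, Eb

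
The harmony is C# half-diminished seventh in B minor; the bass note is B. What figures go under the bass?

B is the seventh of C# half-diminished seventh, so the chord is in third inversion.
A seventh chord in third inversion is figured 6/4/2, conventionally abbreviated 4/2.

4/2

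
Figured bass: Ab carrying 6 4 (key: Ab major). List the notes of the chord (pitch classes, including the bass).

A fourth above Ab in this key is Db.
A sixth above Ab in this key is F.
Together with the bass Ab, this spells Db major in second inversion.

Ab, Db, F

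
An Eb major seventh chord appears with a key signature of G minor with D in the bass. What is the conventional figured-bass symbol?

D is the seventh of Eb major seventh, so the chord is in third inversion.
A seventh chord in third inversion is figured 6/4/2, conventionally abbreviated 4/2.

4/2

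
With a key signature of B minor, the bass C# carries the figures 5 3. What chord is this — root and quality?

The figures 5 3 indicate a triad in root position.
In root position the bass is the root, so the root is C#.
The chord tones are C#, E, G, giving C# diminished.

C# diminished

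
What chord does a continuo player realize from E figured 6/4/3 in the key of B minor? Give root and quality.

The figures 6/4/3 indicate a seventh chord in second inversion.
In second inversion the root lies a fourth above the bass: a fourth above E in B minor is A.
The chord tones are E, G, A, C#, giving A dominant seventh.

A dominant seventh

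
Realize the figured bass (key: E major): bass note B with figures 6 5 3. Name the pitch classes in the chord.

B, D#, F#, G#

A third above B in this key is D#.
A fifth above B in this key is F#.
A sixth above B in this key is G#.
Together with the bass B, this spells G# minor seventh in first inversion.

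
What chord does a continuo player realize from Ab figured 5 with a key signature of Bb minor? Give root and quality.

The figures 5 indicate a triad in root position.
In root position the bass is the root, so the root is Ab.
The chord tones are Ab, C, Eb, giving Ab major.

Ab major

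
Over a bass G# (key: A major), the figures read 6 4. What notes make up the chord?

A fourth above G# in this key is C#.
A sixth above G# in this key is E.
Together with the bass G#, this spells C# minor in second inversion.

G#, C#, E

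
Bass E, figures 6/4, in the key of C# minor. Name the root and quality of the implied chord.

A major

The figures 6/4 indicate a triad in second inversion.
In second inversion the root lies a fourth above the bass: a fourth above E in C# minor is A.
The chord tones are E, A, C#, giving A major.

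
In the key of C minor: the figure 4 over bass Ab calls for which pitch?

D

Counting 3 letter steps above Ab lands on D; in C minor, that letter is D.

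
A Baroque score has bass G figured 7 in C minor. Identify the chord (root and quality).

The figures 7 indicate a seventh chord in root position.
In root position the bass is the root, so the root is G.
The chord tones are G, Bb, D, F, giving G minor seventh.

G minor seventh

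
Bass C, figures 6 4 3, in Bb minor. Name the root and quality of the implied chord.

The figures 6 4 3 indicate a seventh chord in second inversion.
In second inversion the root lies a fourth above the bass: a fourth above C in Bb minor is F.
The chord tones are C, Eb, F, Ab, giving F minor seventh.

F minor seventh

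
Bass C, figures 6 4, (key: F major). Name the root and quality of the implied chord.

F major

The figures 6 4 indicate a triad in second inversion.
In second inversion the root lies a fourth above the bass: a fourth above C in F major is F.
The chord tones are C, F, A, giving F major.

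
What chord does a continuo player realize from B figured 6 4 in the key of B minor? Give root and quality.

The figures 6 4 indicate a triad in second inversion.
In second inversion the root lies a fourth above the bass: a fourth above B in B minor is E.
The chord tones are B, E, G, giving E minor.

E minor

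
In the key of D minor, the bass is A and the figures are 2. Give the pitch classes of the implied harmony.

The written figures 2 are shorthand for 6/4/2: the 6/4 are implied.
A second above A in this key is Bb.
A fourth above A in this key is D.
A sixth above A in this key is F.
Together with the bass A, this spells Bb major seventh in third inversion.

A, Bb, D, F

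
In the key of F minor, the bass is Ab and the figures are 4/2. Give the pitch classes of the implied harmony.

Ab, Bb, Db, F

The written figures 4/2 are shorthand for 6/4/2: the 6 is implied.
A second above Ab in this key is Bb.
A fourth above Ab in this key is Db.
A sixth above Ab in this key is F.
Together with the bass Ab, this spells Bb minor seventh in third inversion.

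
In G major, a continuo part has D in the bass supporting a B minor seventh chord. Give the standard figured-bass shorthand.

D is the third of B minor seventh, so the chord is in first inversion.
A seventh chord in first inversion is figured 6/5/3, conventionally abbreviated 6/5.

6/5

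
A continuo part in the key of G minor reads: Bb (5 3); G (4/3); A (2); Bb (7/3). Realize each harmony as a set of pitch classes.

Bb (5/3): Bb, D, F.
G (6/4/3): G, Bb, C, Eb.
A (6/4/2): A, Bb, D, F.
Bb (7/5/3): Bb, D, F, A.

Bb, D, F | G, Bb, C, Eb | A, Bb, D, F | Bb, D, F, A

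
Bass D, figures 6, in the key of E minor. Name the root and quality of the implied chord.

The figures 6 indicate a triad in first inversion.
In first inversion the root lies a sixth above the bass: a sixth above D in E minor is B.
The chord tones are D, F#, B, giving B minor.

B minor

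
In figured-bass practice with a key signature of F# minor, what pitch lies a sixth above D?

Counting 5 letter steps above D lands on B; in F# minor, that letter is B.

B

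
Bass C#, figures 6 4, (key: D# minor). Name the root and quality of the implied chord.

F# major

The figures 6 4 indicate a triad in second inversion.
In second inversion the root lies a fourth above the bass: a fourth above C# in D# minor is F#.
The chord tones are C#, F#, A#, giving F# major.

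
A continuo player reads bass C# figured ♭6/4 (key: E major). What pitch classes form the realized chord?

A fourth above C# in this key is F#.
A sixth above C# in this key is A, lowered to Ab by the flat.

C#, F#, Ab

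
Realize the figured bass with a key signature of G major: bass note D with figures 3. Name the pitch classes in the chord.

D, F#, A

The written figures 3 are shorthand for 5/3: the 5 is implied.
A third above D in this key is F#.
A fifth above D in this key is A.
Together with the bass D, this spells D major in root position.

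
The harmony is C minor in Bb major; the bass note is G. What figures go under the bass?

G is the fifth of C minor, so the chord is in second inversion.
A triad in second inversion is figured 6/4, conventionally abbreviated 6/4.

6/4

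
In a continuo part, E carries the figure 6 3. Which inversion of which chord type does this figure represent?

triad, first inversion

Intervals of 6/3 above the bass form a triad; the bass is the third, so this is first inversion.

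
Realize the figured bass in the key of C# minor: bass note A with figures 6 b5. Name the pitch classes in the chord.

The written figures 6 b5 are shorthand for 6/5/3: the 3 is implied.
A third above A in this key is C#.
A fifth above A in this key is E, lowered to Eb by the flat.
A sixth above A in this key is F#.

A, C#, Eb, F#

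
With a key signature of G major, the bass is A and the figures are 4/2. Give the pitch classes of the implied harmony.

The written figures 4/2 are shorthand for 6/4/2: the 6 is implied.
A second above A in this key is B.
A fourth above A in this key is D.
A sixth above A in this key is F#.
Together with the bass A, this spells B minor seventh in third inversion.

A, B, D, F#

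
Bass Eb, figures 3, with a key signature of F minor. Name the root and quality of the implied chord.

Eb major

The figures 3 indicate a triad in root position.
In root position the bass is the root, so the root is Eb.
The chord tones are Eb, G, Bb, giving Eb major.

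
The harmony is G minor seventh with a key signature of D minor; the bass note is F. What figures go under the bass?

F is the seventh of G minor seventh, so the chord is in third inversion.
A seventh chord in third inversion is figured 6/4/2, conventionally abbreviated 4/2.

4/2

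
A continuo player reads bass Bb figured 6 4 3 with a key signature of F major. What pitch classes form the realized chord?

Bb, D, E, G

A third above Bb in this key is D.
A fourth above Bb in this key is E.
A sixth above Bb in this key is G.
Together with the bass Bb, this spells E half-diminished seventh in second inversion.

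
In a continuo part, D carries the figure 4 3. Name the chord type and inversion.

seventh chord, second inversion

4 3 is shorthand for 6/4/3.
Intervals of 6/4/3 above the bass form a seventh chord; the bass is the fifth, so this is second inversion.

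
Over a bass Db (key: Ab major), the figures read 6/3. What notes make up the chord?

Db, F, Bb

A third above Db in this key is F.
A sixth above Db in this key is Bb.
Together with the bass Db, this spells Bb minor in first inversion.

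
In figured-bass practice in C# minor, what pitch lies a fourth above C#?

F#

Counting 3 letter steps above C# lands on F; in C# minor, that letter is F#.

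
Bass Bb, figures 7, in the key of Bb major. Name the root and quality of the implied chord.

Bb major seventh

The figures 7 indicate a seventh chord in root position.
In root position the bass is the root, so the root is Bb.
The chord tones are Bb, D, F, A, giving Bb major seventh.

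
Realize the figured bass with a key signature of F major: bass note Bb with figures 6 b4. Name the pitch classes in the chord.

Bb, Eb, G

A fourth above Bb in this key is E, lowered to Eb by the flat.
A sixth above Bb in this key is G.
Together with the bass Bb, this spells Eb major in second inversion.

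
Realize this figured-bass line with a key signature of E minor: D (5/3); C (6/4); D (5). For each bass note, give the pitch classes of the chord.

D (5/3): D, F#, A.
C (6/4): C, F#, A.
D (5/3): D, F#, A.

D, F#, A | C, F#, A | D, F#, A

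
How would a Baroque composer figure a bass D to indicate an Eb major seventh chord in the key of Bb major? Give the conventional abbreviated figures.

4/2

D is the seventh of Eb major seventh, so the chord is in third inversion.
A seventh chord in third inversion is figured 6/4/2, conventionally abbreviated 4/2.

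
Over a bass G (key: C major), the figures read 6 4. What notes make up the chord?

G, C, E

A fourth above G in this key is C.
A sixth above G in this key is E.
Together with the bass G, this spells C major in second inversion.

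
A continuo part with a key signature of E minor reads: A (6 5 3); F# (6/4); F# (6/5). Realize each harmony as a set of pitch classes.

A, C, E, F# | F#, B, D | F#, A, C, D

A (6/5/3): A, C, E, F#.
F# (6/4): F#, B, D.
F# (6/5/3): F#, A, C, D.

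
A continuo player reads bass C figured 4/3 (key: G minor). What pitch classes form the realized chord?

The written figures 4/3 are shorthand for 6/4/3: the 6 is implied.
A third above C in this key is Eb.
A fourth above C in this key is F.
A sixth above C in this key is A.
Together with the bass C, this spells F dominant seventh in second inversion.

C, Eb, F, A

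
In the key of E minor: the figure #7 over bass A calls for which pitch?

G#

Counting 6 letter steps above A lands on G; in E minor, that letter is G.
The #7 figure raises it a semitone, giving G#.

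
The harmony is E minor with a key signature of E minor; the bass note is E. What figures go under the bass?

no figures

E is the root of E minor, so the chord is in root position.
A triad in root position is figured 5/3, conventionally abbreviated (no figures — root-position triad).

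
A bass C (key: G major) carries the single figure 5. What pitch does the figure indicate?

G

Counting 4 letter steps above C lands on G; in G major, that letter is G.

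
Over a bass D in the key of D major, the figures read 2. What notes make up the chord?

The written figures 2 are shorthand for 6/4/2: the 6/4 are implied.
A second above D in this key is E.
A fourth above D in this key is G.
A sixth above D in this key is B.
Together with the bass D, this spells E minor seventh in third inversion.

D, E, G, B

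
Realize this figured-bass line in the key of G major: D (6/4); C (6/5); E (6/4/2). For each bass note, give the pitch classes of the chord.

D, G, B | C, E, G, A | E, F#, A, C

D (6/4): D, G, B.
C (6/5/3): C, E, G, A.
E (6/4/2): E, F#, A, C.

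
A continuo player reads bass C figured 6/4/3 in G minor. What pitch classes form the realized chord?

C, Eb, F, A

A third above C in this key is Eb.
A fourth above C in this key is F.
A sixth above C in this key is A.
Together with the bass C, this spells F dominant seventh in second inversion.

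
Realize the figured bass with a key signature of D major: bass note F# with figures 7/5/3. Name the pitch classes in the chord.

A third above F# in this key is A.
A fifth above F# in this key is C#.
A seventh above F# in this key is E.
Together with the bass F#, this spells F# minor seventh in root position.

F#, A, C#, E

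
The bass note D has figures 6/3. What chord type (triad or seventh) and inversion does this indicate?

Intervals of 6/3 above the bass form a triad; the bass is the third, so this is first inversion.

triad, first inversion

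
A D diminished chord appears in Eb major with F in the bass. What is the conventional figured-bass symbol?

F is the third of D diminished, so the chord is in first inversion.
A triad in first inversion is figured 6/3, conventionally abbreviated 6.

6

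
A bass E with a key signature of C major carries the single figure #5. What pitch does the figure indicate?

Counting 4 letter steps above E lands on B; in C major, that letter is B.
The #5 figure raises it a semitone, giving B#.

B#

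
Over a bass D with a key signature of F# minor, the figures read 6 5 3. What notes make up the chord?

A third above D in this key is F#.
A fifth above D in this key is A.
A sixth above D in this key is B.
Together with the bass D, this spells B minor seventh in first inversion.

D, F#, A, B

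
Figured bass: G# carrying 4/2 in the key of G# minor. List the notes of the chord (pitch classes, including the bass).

The written figures 4/2 are shorthand for 6/4/2: the 6 is implied.
A second above G# in this key is A#.
A fourth above G# in this key is C#.
A sixth above G# in this key is E.
Together with the bass G#, this spells A# half-diminished seventh in third inversion.

G#, A#, C#, E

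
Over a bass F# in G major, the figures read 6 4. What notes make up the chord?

F#, B, D

A fourth above F# in this key is B.
A sixth above F# in this key is D.
Together with the bass F#, this spells B minor in second inversion.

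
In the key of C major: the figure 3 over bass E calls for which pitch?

G

Counting 2 letter steps above E lands on G; in C major, that letter is G.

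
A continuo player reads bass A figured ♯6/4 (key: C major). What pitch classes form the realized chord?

A, D, F#

A fourth above A in this key is D.
A sixth above A in this key is F, raised to F# by the sharp.
Together with the bass A, this spells D major in second inversion.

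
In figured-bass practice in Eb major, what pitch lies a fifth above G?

Counting 4 letter steps above G lands on D; in Eb major, that letter is D.

D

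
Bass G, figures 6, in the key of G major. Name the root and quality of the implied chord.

E minor

The figures 6 indicate a triad in first inversion.
In first inversion the root lies a sixth above the bass: a sixth above G in G major is E.
The chord tones are G, B, E, giving E minor.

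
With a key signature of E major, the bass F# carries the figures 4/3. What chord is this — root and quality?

B dominant seventh

The figures 4/3 indicate a seventh chord in second inversion.
In second inversion the root lies a fourth above the bass: a fourth above F# in E major is B.
The chord tones are F#, A, B, D#, giving B dominant seventh.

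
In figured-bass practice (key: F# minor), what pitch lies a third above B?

Counting 2 letter steps above B lands on D; in F# minor, that letter is D.

D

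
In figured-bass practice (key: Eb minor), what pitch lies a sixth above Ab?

Counting 5 letter steps above Ab lands on F; in Eb minor, that letter is F.

F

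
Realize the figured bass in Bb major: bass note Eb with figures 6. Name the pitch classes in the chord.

The written figures 6 are shorthand for 6/3: the 3 is implied.
A third above Eb in this key is G.
A sixth above Eb in this key is C.
Together with the bass Eb, this spells C minor in first inversion.

Eb, G, C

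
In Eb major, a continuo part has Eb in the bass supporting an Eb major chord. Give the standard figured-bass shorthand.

no figures

Eb is the root of Eb major, so the chord is in root position.
A triad in root position is figured 5/3, conventionally abbreviated (no figures — root-position triad).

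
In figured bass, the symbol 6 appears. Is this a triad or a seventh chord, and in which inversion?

triad, first inversion

6 is shorthand for 6/3.
Intervals of 6/3 above the bass form a triad; the bass is the third, so this is first inversion.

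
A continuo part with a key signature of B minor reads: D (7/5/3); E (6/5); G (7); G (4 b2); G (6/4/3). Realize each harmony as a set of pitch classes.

D (7/5/3): D, F#, A, C#.
E (6/5/3): E, G, B, C#.
G (7/5/3): G, B, D, F#.
G (6/4/b2): G, Ab, C#, E.
G (6/4/3): G, B, C#, E.

D, F#, A, C# | E, G, B, C# | G, B, D, F# | G, Ab, C#, E | G, B, C#, E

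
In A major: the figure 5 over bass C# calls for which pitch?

Counting 4 letter steps above C# lands on G; in A major, that letter is G#.

G#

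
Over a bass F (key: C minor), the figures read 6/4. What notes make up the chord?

A fourth above F in this key is Bb.
A sixth above F in this key is D.
Together with the bass F, this spells Bb major in second inversion.

F, Bb, D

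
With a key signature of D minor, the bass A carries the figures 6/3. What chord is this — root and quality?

F major

The figures 6/3 indicate a triad in first inversion.
In first inversion the root lies a sixth above the bass: a sixth above A in D minor is F.
The chord tones are A, C, F, giving F major.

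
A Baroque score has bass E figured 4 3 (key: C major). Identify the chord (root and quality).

The figures 4 3 indicate a seventh chord in second inversion.
In second inversion the root lies a fourth above the bass: a fourth above E in C major is A.
The chord tones are E, G, A, C, giving A minor seventh.

A minor seventh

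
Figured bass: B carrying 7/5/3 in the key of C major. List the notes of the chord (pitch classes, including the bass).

A third above B in this key is D.
A fifth above B in this key is F.
A seventh above B in this key is A.
Together with the bass B, this spells B half-diminished seventh in root position.

B, D, F, A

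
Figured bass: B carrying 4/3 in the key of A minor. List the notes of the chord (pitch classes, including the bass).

B, D, E, G

The written figures 4/3 are shorthand for 6/4/3: the 6 is implied.
A third above B in this key is D.
A fourth above B in this key is E.
A sixth above B in this key is G.
Together with the bass B, this spells E minor seventh in second inversion.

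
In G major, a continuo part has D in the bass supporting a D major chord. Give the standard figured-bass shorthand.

D is the root of D major, so the chord is in root position.
A triad in root position is figured 5/3, conventionally abbreviated (no figures — root-position triad).

no figures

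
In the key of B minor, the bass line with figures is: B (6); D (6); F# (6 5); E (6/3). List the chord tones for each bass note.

B, D, G | D, F#, B | F#, A, C#, D | E, G, C#

B (6/3): B, D, G.
D (6/3): D, F#, B.
F# (6/5/3): F#, A, C#, D.
E (6/3): E, G, C#.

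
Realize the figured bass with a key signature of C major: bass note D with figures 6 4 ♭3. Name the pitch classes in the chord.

D, Fb, G, B

A third above D in this key is F, lowered to Fb by the flat.
A fourth above D in this key is G.
A sixth above D in this key is B.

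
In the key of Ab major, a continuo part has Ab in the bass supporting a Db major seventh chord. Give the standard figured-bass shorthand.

Ab is the fifth of Db major seventh, so the chord is in second inversion.
A seventh chord in second inversion is figured 6/4/3, conventionally abbreviated 4/3.

4/3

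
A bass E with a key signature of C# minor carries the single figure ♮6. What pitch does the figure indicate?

Counting 5 letter steps above E lands on C; in C# minor, that letter is C#.
The ♮6 figure makes it natural, giving C.

C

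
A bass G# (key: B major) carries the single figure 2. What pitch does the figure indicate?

Counting 1 letter step above G# lands on A; in B major, that letter is A#.

A#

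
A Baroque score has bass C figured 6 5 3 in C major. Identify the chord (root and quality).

The figures 6 5 3 indicate a seventh chord in first inversion.
In first inversion the root lies a sixth above the bass: a sixth above C in C major is A.
The chord tones are C, E, G, A, giving A minor seventh.

A minor seventh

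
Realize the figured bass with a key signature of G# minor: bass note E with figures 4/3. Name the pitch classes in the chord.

The written figures 4/3 are shorthand for 6/4/3: the 6 is implied.
A third above E in this key is G#.
A fourth above E in this key is A#.
A sixth above E in this key is C#.
Together with the bass E, this spells A# half-diminished seventh in second inversion.

E, G#, A#, C#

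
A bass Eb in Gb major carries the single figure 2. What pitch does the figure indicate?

Counting 1 letter step above Eb lands on F; in Gb major, that letter is F.

F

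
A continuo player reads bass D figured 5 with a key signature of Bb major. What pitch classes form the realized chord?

D, F, A

The written figures 5 are shorthand for 5/3: the 3 is implied.
A third above D in this key is F.
A fifth above D in this key is A.
Together with the bass D, this spells D minor in root position.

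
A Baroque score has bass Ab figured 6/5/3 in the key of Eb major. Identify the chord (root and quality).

The figures 6/5/3 indicate a seventh chord in first inversion.
In first inversion the root lies a sixth above the bass: a sixth above Ab in Eb major is F.
The chord tones are Ab, C, Eb, F, giving F minor seventh.

F minor seventh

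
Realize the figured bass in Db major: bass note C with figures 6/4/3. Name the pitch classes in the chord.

A third above C in this key is Eb.
A fourth above C in this key is F.
A sixth above C in this key is Ab.
Together with the bass C, this spells F minor seventh in second inversion.

C, Eb, F, Ab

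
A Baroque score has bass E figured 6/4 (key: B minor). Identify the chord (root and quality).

The figures 6/4 indicate a triad in second inversion.
In second inversion the root lies a fourth above the bass: a fourth above E in B minor is A.
The chord tones are E, A, C#, giving A major.

A major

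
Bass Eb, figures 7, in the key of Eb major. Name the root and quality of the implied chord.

Eb major seventh

The figures 7 indicate a seventh chord in root position.
In root position the bass is the root, so the root is Eb.
The chord tones are Eb, G, Bb, D, giving Eb major seventh.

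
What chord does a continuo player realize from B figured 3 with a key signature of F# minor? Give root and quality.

B minor

The figures 3 indicate a triad in root position.
In root position the bass is the root, so the root is B.
The chord tones are B, D, F#, giving B minor.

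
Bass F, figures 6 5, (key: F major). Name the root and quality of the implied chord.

The figures 6 5 indicate a seventh chord in first inversion.
In first inversion the root lies a sixth above the bass: a sixth above F in F major is D.
The chord tones are F, A, C, D, giving D minor seventh.

D minor seventh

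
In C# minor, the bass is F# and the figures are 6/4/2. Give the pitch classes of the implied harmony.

F#, G#, B, D#

A second above F# in this key is G#.
A fourth above F# in this key is B.
A sixth above F# in this key is D#.
Together with the bass F#, this spells G# minor seventh in third inversion.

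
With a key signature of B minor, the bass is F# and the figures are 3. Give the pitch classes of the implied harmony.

F#, A, C#

The written figures 3 are shorthand for 5/3: the 5 is implied.
A third above F# in this key is A.
A fifth above F# in this key is C#.
Together with the bass F#, this spells F# minor in root position.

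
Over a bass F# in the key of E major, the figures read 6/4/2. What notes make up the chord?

F#, G#, B, D#

A second above F# in this key is G#.
A fourth above F# in this key is B.
A sixth above F# in this key is D#.
Together with the bass F#, this spells G# minor seventh in third inversion.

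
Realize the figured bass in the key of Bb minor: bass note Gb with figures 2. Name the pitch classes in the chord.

Gb, Ab, C, Eb

The written figures 2 are shorthand for 6/4/2: the 6/4 are implied.
A second above Gb in this key is Ab.
A fourth above Gb in this key is C.
A sixth above Gb in this key is Eb.
Together with the bass Gb, this spells Ab dominant seventh in third inversion.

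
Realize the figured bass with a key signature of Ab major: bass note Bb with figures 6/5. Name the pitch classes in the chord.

Bb, Db, F, G

The written figures 6/5 are shorthand for 6/5/3: the 3 is implied.
A third above Bb in this key is Db.
A fifth above Bb in this key is F.
A sixth above Bb in this key is G.
Together with the bass Bb, this spells G half-diminished seventh in first inversion.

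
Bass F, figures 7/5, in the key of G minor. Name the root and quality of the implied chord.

The figures 7/5 indicate a seventh chord in root position.
In root position the bass is the root, so the root is F.
The chord tones are F, A, C, Eb, giving F dominant seventh.

F dominant seventh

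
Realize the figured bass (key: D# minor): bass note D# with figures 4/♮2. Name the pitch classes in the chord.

The written figures 4/♮2 are shorthand for 6/4/2: the 6 is implied.
A second above D# in this key is E#, made natural (E) by the ♮ figure.
A fourth above D# in this key is G#.
A sixth above D# in this key is B.
Together with the bass D#, this spells E major seventh in third inversion.

D#, E, G#, B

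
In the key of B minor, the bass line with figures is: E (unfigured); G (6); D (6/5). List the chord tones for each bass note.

E, G, B | G, B, E | D, F#, A, B

E (5/3): E, G, B.
G (6/3): G, B, E.
D (6/5/3): D, F#, A, B.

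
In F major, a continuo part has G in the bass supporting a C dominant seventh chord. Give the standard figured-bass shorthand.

4/3

G is the fifth of C dominant seventh, so the chord is in second inversion.
A seventh chord in second inversion is figured 6/4/3, conventionally abbreviated 4/3.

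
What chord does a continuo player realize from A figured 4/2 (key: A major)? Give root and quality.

B minor seventh

The figures 4/2 indicate a seventh chord in third inversion.
In third inversion the root lies a second above the bass: a second above A in A major is B.
The chord tones are A, B, D, F#, giving B minor seventh.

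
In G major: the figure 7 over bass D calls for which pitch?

C

Counting 6 letter steps above D lands on C; in G major, that letter is C.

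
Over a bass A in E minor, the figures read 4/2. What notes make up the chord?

The written figures 4/2 are shorthand for 6/4/2: the 6 is implied.
A second above A in this key is B.
A fourth above A in this key is D.
A sixth above A in this key is F#.
Together with the bass A, this spells B minor seventh in third inversion.

A, B, D, F#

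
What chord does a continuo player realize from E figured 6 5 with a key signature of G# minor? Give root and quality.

The figures 6 5 indicate a seventh chord in first inversion.
In first inversion the root lies a sixth above the bass: a sixth above E in G# minor is C#.
The chord tones are E, G#, B, C#, giving C# minor seventh.

C# minor seventh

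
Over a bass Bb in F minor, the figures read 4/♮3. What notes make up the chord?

Bb, D, Eb, G

The written figures 4/♮3 are shorthand for 6/4/3: the 6 is implied.
A third above Bb in this key is Db, made natural (D) by the ♮ figure.
A fourth above Bb in this key is Eb.
A sixth above Bb in this key is G.
Together with the bass Bb, this spells Eb major seventh in second inversion.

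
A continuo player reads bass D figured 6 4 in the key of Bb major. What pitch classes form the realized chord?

D, G, Bb

A fourth above D in this key is G.
A sixth above D in this key is Bb.
Together with the bass D, this spells G minor in second inversion.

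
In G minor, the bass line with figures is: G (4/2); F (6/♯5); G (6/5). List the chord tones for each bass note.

G (6/4/2): G, A, C, Eb.
F (6/#5/3): F, A, C#, D.
G (6/5/3): G, Bb, D, Eb.

G, A, C, Eb | F, A, C#, D | G, Bb, D, Eb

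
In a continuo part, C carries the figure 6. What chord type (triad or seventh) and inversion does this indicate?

6 is shorthand for 6/3.
Intervals of 6/3 above the bass form a triad; the bass is the third, so this is first inversion.

triad, first inversion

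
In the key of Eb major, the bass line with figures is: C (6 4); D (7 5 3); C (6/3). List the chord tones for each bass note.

C (6/4): C, F, Ab.
D (7/5/3): D, F, Ab, C.
C (6/3): C, Eb, Ab.

C, F, Ab | D, F, Ab, C | C, Eb, Ab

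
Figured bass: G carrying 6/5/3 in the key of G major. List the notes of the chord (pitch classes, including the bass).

G, B, D, E

A third above G in this key is B.
A fifth above G in this key is D.
A sixth above G in this key is E.
Together with the bass G, this spells E minor seventh in first inversion.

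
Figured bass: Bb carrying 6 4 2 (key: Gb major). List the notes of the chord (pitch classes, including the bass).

A second above Bb in this key is Cb.
A fourth above Bb in this key is Eb.
A sixth above Bb in this key is Gb.
Together with the bass Bb, this spells Cb major seventh in third inversion.

Bb, Cb, Eb, Gb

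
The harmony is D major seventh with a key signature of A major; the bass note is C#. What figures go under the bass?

C# is the seventh of D major seventh, so the chord is in third inversion.
A seventh chord in third inversion is figured 6/4/2, conventionally abbreviated 4/2.

4/2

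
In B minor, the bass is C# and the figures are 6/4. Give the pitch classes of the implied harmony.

C#, F#, A

A fourth above C# in this key is F#.
A sixth above C# in this key is A.
Together with the bass C#, this spells F# minor in second inversion.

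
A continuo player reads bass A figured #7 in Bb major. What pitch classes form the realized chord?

The written figures #7 are shorthand for 7/5/3: the 5/3 are implied.
A third above A in this key is C.
A fifth above A in this key is Eb.
A seventh above A in this key is G, raised to G# by the sharp.

A, C, Eb, G#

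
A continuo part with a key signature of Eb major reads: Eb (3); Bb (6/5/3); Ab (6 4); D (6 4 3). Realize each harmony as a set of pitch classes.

Eb (5/3): Eb, G, Bb.
Bb (6/5/3): Bb, D, F, G.
Ab (6/4): Ab, D, F.
D (6/4/3): D, F, G, Bb.

Eb, G, Bb | Bb, D, F, G | Ab, D, F | D, F, G, Bb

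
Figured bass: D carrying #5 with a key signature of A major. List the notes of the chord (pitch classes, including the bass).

D, F#, A#

The written figures #5 are shorthand for 5/3: the 3 is implied.
A third above D in this key is F#.
A fifth above D in this key is A, raised to A# by the sharp.
Together with the bass D, this spells D augmented in root position.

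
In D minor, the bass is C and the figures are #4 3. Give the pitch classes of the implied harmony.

C, E, F#, A

The written figures #4 3 are shorthand for 6/4/3: the 6 is implied.
A third above C in this key is E.
A fourth above C in this key is F, raised to F# by the sharp.
A sixth above C in this key is A.
Together with the bass C, this spells F# half-diminished seventh in second inversion.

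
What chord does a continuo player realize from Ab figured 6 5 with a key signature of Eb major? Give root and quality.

The figures 6 5 indicate a seventh chord in first inversion.
In first inversion the root lies a sixth above the bass: a sixth above Ab in Eb major is F.
The chord tones are Ab, C, Eb, F, giving F minor seventh.

F minor seventh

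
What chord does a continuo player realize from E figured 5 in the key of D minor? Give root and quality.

The figures 5 indicate a triad in root position.
In root position the bass is the root, so the root is E.
The chord tones are E, G, Bb, giving E diminished.

E diminished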